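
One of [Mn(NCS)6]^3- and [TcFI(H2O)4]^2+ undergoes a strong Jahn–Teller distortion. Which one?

[Mn(NCS)6]^3-: Each isothiocyanate is −1; balancing the −3 overall charge requires Mn(III). Group 7 minus oxidation state 3 gives a d⁴ configuration. Isothiocyanate is a weak-field ligand for a first-row metal, so the complex is high-spin. The t₂g³e_g¹ (high-spin) configuration has an unevenly filled e_g set; the Jahn–Teller theorem predicts a tetragonal distortion (typically axial elongation) to lift the degeneracy.
[TcFI(H2O)4]^2+: Each fluoride is −1; each iodide is −1; water is neutral; balancing the +2 overall charge requires Tc(IV). Tc sits in group 7, so the d-electron count is 7 − 4 = 3. The d³ configuration leaves the e_g set evenly filled (or empty) — no strong Jahn–Teller driving force.

[Mn(NCS)6]^3-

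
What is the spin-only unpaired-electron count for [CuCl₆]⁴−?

1

Summing ligand charges against the −4 overall charge gives an oxidation state of +2 for copper.
Copper is a group-11 element; Cu(II) is therefore d⁹.
In an octahedral field the d⁹ configuration is t₂g⁶e_g³ (only one arrangement possible), giving 1 unpaired electron.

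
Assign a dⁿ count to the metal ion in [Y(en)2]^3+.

Ligand charges: ethylenediamine is neutral. With an overall charge of +3 the yttrium centre must be in the +3 oxidation state.
Group 3 minus oxidation state 3 gives a d⁰ configuration.

d⁰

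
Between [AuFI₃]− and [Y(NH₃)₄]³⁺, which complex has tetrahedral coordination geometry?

For [AuFI₃]−: Ligand charges: each fluoride is −1; each iodide is −1. With an overall charge of −1 the gold centre must be in the +3 oxidation state. Au sits in group 11, so the d-electron count is 11 − 3 = 8. A 5d d⁸ ion has a large crystal-field splitting; square planar leaves the high-energy d_{x²−y²} orbital empty and maximises CFSE. → square planar.
For [Y(NH₃)₄]³⁺: Ammonia is neutral; balancing the +3 overall charge requires Y(III). Yttrium is a group-3 element; Y(III) is therefore d⁰. A d⁰ ion has no crystal-field stabilisation preference between square planar and tetrahedral, so four ligands adopt the sterically favoured tetrahedral geometry. → tetrahedral.

[Y(NH₃)₄]³⁺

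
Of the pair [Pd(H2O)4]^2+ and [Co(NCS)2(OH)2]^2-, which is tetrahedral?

[Co(NCS)2(OH)2]^2-

For [Pd(H2O)4]^2+: Summing ligand charges against the +2 overall charge gives an oxidation state of +2 for palladium. Pd sits in group 10, so the d-electron count is 10 − 2 = 8. A 4d d⁸ ion has a large crystal-field splitting; square planar leaves the high-energy d_{x²−y²} orbital empty and maximises CFSE. → square planar.
For [Co(NCS)2(OH)2]^2-: Summing ligand charges against the −2 overall charge gives an oxidation state of +2 for cobalt. Group 9 minus oxidation state 2 gives a d⁷ configuration. For a high-spin 3d d⁷ ion with weak-field ligands the small Δₜ gives little square-planar CFSE advantage, so four ligands adopt the sterically favoured tetrahedral geometry. → tetrahedral.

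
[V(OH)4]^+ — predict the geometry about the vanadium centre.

tetrahedral

Summing ligand charges against the +1 overall charge gives an oxidation state of +5 for vanadium.
Group 5 minus oxidation state 5 gives a d⁰ configuration.
Coordination number: 4.
A d⁰ ion has no crystal-field stabilisation preference between square planar and tetrahedral, so four ligands adopt the sterically favoured tetrahedral geometry.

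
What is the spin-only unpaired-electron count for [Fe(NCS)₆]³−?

Ligand charges: each isothiocyanate is −1. With an overall charge of −3 the iron centre must be in the +3 oxidation state.
Iron is a group-8 element; Fe(III) is therefore d⁵.
The spin state decides the count: Isothiocyanate is a weak-field ligand for a first-row metal, so the complex is high-spin.
An octahedral high-spin d⁵ ion is t₂g³e_g², giving 5 unpaired electrons.

5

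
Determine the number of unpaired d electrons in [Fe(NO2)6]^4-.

0 unpaired electrons

Ligand charges: each nitro (N-bound nitrite) is −1. With an overall charge of −4 the iron centre must be in the +2 oxidation state.
Group 8 minus oxidation state 2 gives a d⁶ configuration.
The spin state decides the count: Nitro (N-bound nitrite) is a strong-field ligand (high in the spectrochemical series) for a first-row metal, so the complex is low-spin.
An octahedral low-spin d⁶ ion is t₂g⁶e_g⁰, giving 0 unpaired electrons.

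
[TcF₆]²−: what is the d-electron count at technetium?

d³

Summing ligand charges against the −2 overall charge gives an oxidation state of +4 for technetium.
Technetium is a group-7 element; Tc(IV) is therefore d³.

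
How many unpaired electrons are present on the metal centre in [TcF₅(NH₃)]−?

Summing ligand charges against the −1 overall charge gives an oxidation state of +4 for technetium.
Technetium is a group-7 element; Tc(IV) is therefore d³.
In an octahedral field the d³ configuration is t₂g³e_g⁰ (only one arrangement possible), giving 3 unpaired electrons.

3 unpaired electrons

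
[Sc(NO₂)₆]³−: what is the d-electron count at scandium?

Summing ligand charges against the −3 overall charge gives an oxidation state of +3 for scandium.
Group 3 minus oxidation state 3 gives a d⁰ configuration.

d⁰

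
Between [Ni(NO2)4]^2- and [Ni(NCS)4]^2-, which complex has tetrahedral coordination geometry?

[Ni(NCS)4]^2-

For [Ni(NO2)4]^2-: Each nitro (N-bound nitrite) is −1; balancing the −2 overall charge requires Ni(II). Group 10 minus oxidation state 2 gives a d⁸ configuration. Nitro (N-bound nitrite) is a strong-field ligand (high in the spectrochemical series). A 3d d⁸ ion with strong-field ligands gains enough CFSE to favour square planar over tetrahedral. → square planar.
For [Ni(NCS)4]^2-: Each isothiocyanate is −1; balancing the −2 overall charge requires Ni(II). Ni sits in group 10, so the d-electron count is 10 − 2 = 8. Isothiocyanate is a weak-field ligand. With weak-field ligands the CFSE gain from square planar is small, so a 3d d⁸ ion takes the sterically preferred tetrahedral geometry. → tetrahedral.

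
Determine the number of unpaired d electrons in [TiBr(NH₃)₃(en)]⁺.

Summing ligand charges against the +1 overall charge gives an oxidation state of +2 for titanium.
Titanium is a group-4 element; Ti(II) is therefore d².
Counting donor atoms: 1×bromide (monodentate) → 1 donor; 3×ammonia (monodentate) → 3 donors; 1×ethylenediamine (bidentate) → 2 donors. Coordination number = 6.
In an octahedral field the d² configuration is t₂g²e_g⁰ (only one arrangement possible), giving 2 unpaired electrons.

2 unpaired electrons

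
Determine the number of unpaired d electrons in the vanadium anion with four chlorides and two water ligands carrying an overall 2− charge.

3 unpaired electrons

Summing ligand charges against the −2 overall charge gives an oxidation state of +2 for vanadium.
Group 5 minus oxidation state 2 gives a d³ configuration.
In an octahedral field the d³ configuration is t₂g³e_g⁰ (only one arrangement possible), giving 3 unpaired electrons.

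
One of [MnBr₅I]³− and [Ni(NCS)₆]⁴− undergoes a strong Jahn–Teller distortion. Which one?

[MnBr₅I]³−

[MnBr₅I]³−: Ligand charges: each bromide is −1; each iodide is −1. With an overall charge of −3 the manganese centre must be in the +3 oxidation state. Group 7 minus oxidation state 3 gives a d⁴ configuration. Bromide and iodide are weak-field ligands for a first-row metal, so the complex is high-spin. The t₂g³e_g¹ (high-spin) configuration has an unevenly filled e_g set; the Jahn–Teller theorem predicts a tetragonal distortion (typically axial elongation) to lift the degeneracy.
[Ni(NCS)₆]⁴−: Each isothiocyanate is −1; balancing the −4 overall charge requires Ni(II). Ni sits in group 10, so the d-electron count is 10 − 2 = 8. The d⁸ configuration leaves the e_g set evenly filled (or empty) — no strong Jahn–Teller driving force.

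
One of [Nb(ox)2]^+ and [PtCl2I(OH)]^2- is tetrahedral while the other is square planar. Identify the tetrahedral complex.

For [Nb(ox)2]^+: Ligand charges: each oxalate is −2. With an overall charge of +1 the niobium centre must be in the +5 oxidation state. Niobium is a group-5 element; Nb(V) is therefore d⁰. A d⁰ ion has no crystal-field stabilisation preference between square planar and tetrahedral, so four ligands adopt the sterically favoured tetrahedral geometry. → tetrahedral.
For [PtCl2I(OH)]^2-: Summing ligand charges against the −2 overall charge gives an oxidation state of +2 for platinum. Pt sits in group 10, so the d-electron count is 10 − 2 = 8. A 5d d⁸ ion has a large crystal-field splitting; square planar leaves the high-energy d_{x²−y²} orbital empty and maximises CFSE. → square planar.

[Nb(ox)2]^+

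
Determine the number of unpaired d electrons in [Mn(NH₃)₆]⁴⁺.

3

Ligand charges: ammonia is neutral. With an overall charge of +4 the manganese centre must be in the +4 oxidation state.
Mn sits in group 7, so the d-electron count is 7 − 4 = 3.
In an octahedral field the d³ configuration is t₂g³e_g⁰ (only one arrangement possible), giving 3 unpaired electrons.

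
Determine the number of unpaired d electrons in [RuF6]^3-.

Ligand charges: each fluoride is −1. With an overall charge of −3 the ruthenium centre must be in the +3 oxidation state.
Ru sits in group 8, so the d-electron count is 8 − 3 = 5.
The spin state decides the count: a 4d ion has a large Δₒ and is invariably low-spin.
An octahedral low-spin d⁵ ion is t₂g⁵e_g⁰, giving 1 unpaired electron.

1 unpaired electron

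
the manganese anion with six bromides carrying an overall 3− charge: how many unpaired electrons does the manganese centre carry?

Each bromide is −1; balancing the −3 overall charge requires Mn(III).
Group 7 minus oxidation state 3 gives a d⁴ configuration.
The spin state decides the count: Bromide is a weak-field ligand for a first-row metal, so the complex is high-spin.
An octahedral high-spin d⁴ ion is t₂g³e_g¹, giving 4 unpaired electrons.

4 unpaired electrons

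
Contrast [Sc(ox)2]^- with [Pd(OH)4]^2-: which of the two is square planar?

[Pd(OH)4]^2-

For [Sc(ox)2]^-: Summing ligand charges against the −1 overall charge gives an oxidation state of +3 for scandium. Group 3 minus oxidation state 3 gives a d⁰ configuration. A d⁰ ion has no crystal-field stabilisation preference between square planar and tetrahedral, so four ligands adopt the sterically favoured tetrahedral geometry. → tetrahedral.
For [Pd(OH)4]^2-: Summing ligand charges against the −2 overall charge gives an oxidation state of +2 for palladium. Pd sits in group 10, so the d-electron count is 10 − 2 = 8. A 4d d⁸ ion has a large crystal-field splitting; square planar leaves the high-energy d_{x²−y²} orbital empty and maximises CFSE. → square planar.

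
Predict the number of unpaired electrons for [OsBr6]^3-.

Each bromide is −1; balancing the −3 overall charge requires Os(III).
Group 8 minus oxidation state 3 gives a d⁵ configuration.
The spin state decides the count: a 5d ion has a large Δₒ and is invariably low-spin.
An octahedral low-spin d⁵ ion is t₂g⁵e_g⁰, giving 1 unpaired electron.

1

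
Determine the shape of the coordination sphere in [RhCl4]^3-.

Each chloride is −1; balancing the −3 overall charge requires Rh(I).
Group 9 minus oxidation state 1 gives a d⁸ configuration.
Coordination number: 4.
A 4d d⁸ ion has a large crystal-field splitting; square planar leaves the high-energy d_{x²−y²} orbital empty and maximises CFSE.

square planar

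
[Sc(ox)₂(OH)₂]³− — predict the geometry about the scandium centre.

Ligand charges: each oxalate is −2; each hydroxide is −1. With an overall charge of −3 the scandium centre must be in the +3 oxidation state.
Group 3 minus oxidation state 3 gives a d⁰ configuration.
Counting donor atoms: 2×oxalate (bidentate) → 4 donors; 2×hydroxide (monodentate) → 2 donors. Coordination number = 6.
Six donors around a single metal centre give an octahedral coordination sphere.

octahedral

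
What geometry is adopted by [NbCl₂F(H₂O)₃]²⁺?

Each chloride is −1; each fluoride is −1; water is neutral; balancing the +2 overall charge requires Nb(V).
Nb sits in group 5, so the d-electron count is 5 − 5 = 0.
With 6 monodentate ligands the coordination number is 6.
Six donors around a single metal centre give an octahedral coordination sphere.

octahedral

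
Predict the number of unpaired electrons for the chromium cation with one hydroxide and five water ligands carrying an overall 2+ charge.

3 unpaired electrons

Each hydroxide is −1; water is neutral; balancing the +2 overall charge requires Cr(III).
Chromium is a group-6 element; Cr(III) is therefore d³.
In an octahedral field the d³ configuration is t₂g³e_g⁰ (only one arrangement possible), giving 3 unpaired electrons.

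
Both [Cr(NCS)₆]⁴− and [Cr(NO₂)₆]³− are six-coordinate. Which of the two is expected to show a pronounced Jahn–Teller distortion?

[Cr(NCS)₆]⁴−: Each isothiocyanate is −1; balancing the −4 overall charge requires Cr(II). Group 6 minus oxidation state 2 gives a d⁴ configuration. Isothiocyanate is a weak-field ligand for a first-row metal, so the complex is high-spin. The t₂g³e_g¹ (high-spin) configuration has an unevenly filled e_g set; the Jahn–Teller theorem predicts a tetragonal distortion (typically axial elongation) to lift the degeneracy.
[Cr(NO₂)₆]³−: Summing ligand charges against the −3 overall charge gives an oxidation state of +3 for chromium. Chromium is a group-6 element; Cr(III) is therefore d³. The d³ configuration leaves the e_g set evenly filled (or empty) — no strong Jahn–Teller driving force.

[Cr(NCS)₆]⁴−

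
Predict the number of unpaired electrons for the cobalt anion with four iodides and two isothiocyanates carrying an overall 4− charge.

Each iodide is −1; each isothiocyanate is −1; balancing the −4 overall charge requires Co(II).
Co sits in group 9, so the d-electron count is 9 − 2 = 7.
The spin state decides the count: Iodide and isothiocyanate are weak-field ligands for a first-row metal, so the complex is high-spin.
An octahedral high-spin d⁷ ion is t₂g⁵e_g², giving 3 unpaired electrons.

3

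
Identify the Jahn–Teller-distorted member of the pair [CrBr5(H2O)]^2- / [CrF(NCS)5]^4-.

[CrBr5(H2O)]^2-: Summing ligand charges against the −2 overall charge gives an oxidation state of +3 for chromium. Group 6 minus oxidation state 3 gives a d³ configuration. The d³ configuration leaves the e_g set evenly filled (or empty) — no strong Jahn–Teller driving force.
[CrF(NCS)5]^4-: Ligand charges: each fluoride is −1; each isothiocyanate is −1. With an overall charge of −4 the chromium centre must be in the +2 oxidation state. Cr sits in group 6, so the d-electron count is 6 − 2 = 4. Fluoride and isothiocyanate are weak-field ligands for a first-row metal, so the complex is high-spin. The t₂g³e_g¹ (high-spin) configuration has an unevenly filled e_g set; the Jahn–Teller theorem predicts a tetragonal distortion (typically axial elongation) to lift the degeneracy.

[CrF(NCS)5]^4-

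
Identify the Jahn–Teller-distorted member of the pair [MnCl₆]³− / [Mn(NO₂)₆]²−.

[MnCl₆]³−

[MnCl₆]³−: Ligand charges: each chloride is −1. With an overall charge of −3 the manganese centre must be in the +3 oxidation state. Mn sits in group 7, so the d-electron count is 7 − 3 = 4. Chloride is a weak-field ligand for a first-row metal, so the complex is high-spin. The t₂g³e_g¹ (high-spin) configuration has an unevenly filled e_g set; the Jahn–Teller theorem predicts a tetragonal distortion (typically axial elongation) to lift the degeneracy.
[Mn(NO₂)₆]²−: Summing ligand charges against the −2 overall charge gives an oxidation state of +4 for manganese. Manganese is a group-7 element; Mn(IV) is therefore d³. The d³ configuration leaves the e_g set evenly filled (or empty) — no strong Jahn–Teller driving force.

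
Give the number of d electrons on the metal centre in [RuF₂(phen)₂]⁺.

d5

Each fluoride is −1; 1,10-phenanthroline is neutral; balancing the +1 overall charge requires Ru(III).
Ruthenium is a group-8 element; Ru(III) is therefore d⁵.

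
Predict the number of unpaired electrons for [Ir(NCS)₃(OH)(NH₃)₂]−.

Each isothiocyanate is −1; each hydroxide is −1; ammonia is neutral; balancing the −1 overall charge requires Ir(III).
Ir sits in group 9, so the d-electron count is 9 − 3 = 6.
The spin state decides the count: a 5d ion has a large Δₒ and is invariably low-spin.
An octahedral low-spin d⁶ ion is t₂g⁶e_g⁰, giving 0 unpaired electrons.

0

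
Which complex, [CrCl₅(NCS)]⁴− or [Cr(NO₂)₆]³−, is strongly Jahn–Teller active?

[CrCl₅(NCS)]⁴−: Summing ligand charges against the −4 overall charge gives an oxidation state of +2 for chromium. Group 6 minus oxidation state 2 gives a d⁴ configuration. Chloride and isothiocyanate are weak-field ligands for a first-row metal, so the complex is high-spin. The t₂g³e_g¹ (high-spin) configuration has an unevenly filled e_g set; the Jahn–Teller theorem predicts a tetragonal distortion (typically axial elongation) to lift the degeneracy.
[Cr(NO₂)₆]³−: Each nitro (N-bound nitrite) is −1; balancing the −3 overall charge requires Cr(III). Cr sits in group 6, so the d-electron count is 6 − 3 = 3. The d³ configuration leaves the e_g set evenly filled (or empty) — no strong Jahn–Teller driving force.

[CrCl₅(NCS)]⁴−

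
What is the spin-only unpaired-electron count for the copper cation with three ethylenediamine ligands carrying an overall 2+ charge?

Ligand charges: ethylenediamine is neutral. With an overall charge of +2 the copper centre must be in the +2 oxidation state.
Group 11 minus oxidation state 2 gives a d⁹ configuration.
Counting donor atoms: 3×ethylenediamine (bidentate) → 6 donors. Coordination number = 6.
In an octahedral field the d⁹ configuration is t₂g⁶e_g³ (only one arrangement possible), giving 1 unpaired electron.

1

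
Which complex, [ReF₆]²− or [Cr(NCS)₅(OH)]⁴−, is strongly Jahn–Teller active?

[ReF₆]²−: Summing ligand charges against the −2 overall charge gives an oxidation state of +4 for rhenium. Group 7 minus oxidation state 4 gives a d³ configuration. The d³ configuration leaves the e_g set evenly filled (or empty) — no strong Jahn–Teller driving force.
[Cr(NCS)₅(OH)]⁴−: Summing ligand charges against the −4 overall charge gives an oxidation state of +2 for chromium. Cr sits in group 6, so the d-electron count is 6 − 2 = 4. Hydroxide and isothiocyanate are weak-field ligands for a first-row metal, so the complex is high-spin. The t₂g³e_g¹ (high-spin) configuration has an unevenly filled e_g set; the Jahn–Teller theorem predicts a tetragonal distortion (typically axial elongation) to lift the degeneracy.

[Cr(NCS)₅(OH)]⁴−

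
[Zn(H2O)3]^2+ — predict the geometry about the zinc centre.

Summing ligand charges against the +2 overall charge gives an oxidation state of +2 for zinc.
Group 12 minus oxidation state 2 gives a d¹⁰ configuration.
Coordination number: 3.
Three ligands around a d¹⁰ centre minimise repulsion in a trigonal-planar arrangement.

trigonal planar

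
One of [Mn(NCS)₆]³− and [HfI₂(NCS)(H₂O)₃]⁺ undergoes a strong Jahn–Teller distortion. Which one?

[Mn(NCS)₆]³−

[Mn(NCS)₆]³−: Each isothiocyanate is −1; balancing the −3 overall charge requires Mn(III). Group 7 minus oxidation state 3 gives a d⁴ configuration. Isothiocyanate is a weak-field ligand for a first-row metal, so the complex is high-spin. The t₂g³e_g¹ (high-spin) configuration has an unevenly filled e_g set; the Jahn–Teller theorem predicts a tetragonal distortion (typically axial elongation) to lift the degeneracy.
[HfI₂(NCS)(H₂O)₃]⁺: Ligand charges: each iodide is −1; each isothiocyanate is −1; water is neutral. With an overall charge of +1 the hafnium centre must be in the +4 oxidation state. Hafnium is a group-4 element; Hf(IV) is therefore d⁰. The d⁰ configuration leaves the e_g set evenly filled (or empty) — no strong Jahn–Teller driving force.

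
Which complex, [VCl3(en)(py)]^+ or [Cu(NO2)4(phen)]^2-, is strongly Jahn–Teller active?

[VCl3(en)(py)]^+: Each chloride is −1; ethylenediamine is neutral; pyridine is neutral; balancing the +1 overall charge requires V(IV). Vanadium is a group-5 element; V(IV) is therefore d¹. The d¹ configuration leaves the e_g set evenly filled (or empty) — no strong Jahn–Teller driving force.
[Cu(NO2)4(phen)]^2-: Summing ligand charges against the −2 overall charge gives an oxidation state of +2 for copper. Copper is a group-11 element; Cu(II) is therefore d⁹. The t₂g⁶e_g³ configuration has an unevenly filled e_g set; the Jahn–Teller theorem predicts a tetragonal distortion (typically axial elongation) to lift the degeneracy.

[Cu(NO2)4(phen)]^2-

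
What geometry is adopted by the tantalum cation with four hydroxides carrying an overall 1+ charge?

tetrahedral

Each hydroxide is −1; balancing the +1 overall charge requires Ta(V).
Tantalum is a group-5 element; Ta(V) is therefore d⁰.
With 4 monodentate ligands the coordination number is 4.
A d⁰ ion has no crystal-field stabilisation preference between square planar and tetrahedral, so four ligands adopt the sterically favoured tetrahedral geometry.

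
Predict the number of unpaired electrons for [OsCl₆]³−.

Each chloride is −1; balancing the −3 overall charge requires Os(III).
Osmium is a group-8 element; Os(III) is therefore d⁵.
The spin state decides the count: a 5d ion has a large Δₒ and is invariably low-spin.
An octahedral low-spin d⁵ ion is t₂g⁵e_g⁰, giving 1 unpaired electron.

1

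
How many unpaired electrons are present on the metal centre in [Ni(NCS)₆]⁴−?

2

Ligand charges: each isothiocyanate is −1. With an overall charge of −4 the nickel centre must be in the +2 oxidation state.
Group 10 minus oxidation state 2 gives a d⁸ configuration.
In an octahedral field the d⁸ configuration is t₂g⁶e_g² (only one arrangement possible), giving 2 unpaired electrons.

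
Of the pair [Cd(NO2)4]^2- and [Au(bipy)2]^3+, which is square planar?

For [Cd(NO2)4]^2-: Each nitro (N-bound nitrite) is −1; balancing the −2 overall charge requires Cd(II). Cd sits in group 12, so the d-electron count is 12 − 2 = 10. A d¹⁰ ion has no crystal-field stabilisation preference between square planar and tetrahedral, so four ligands adopt the sterically favoured tetrahedral geometry. → tetrahedral.
For [Au(bipy)2]^3+: Ligand charges: 2,2′-bipyridine is neutral. With an overall charge of +3 the gold centre must be in the +3 oxidation state. Gold is a group-11 element; Au(III) is therefore d⁸. A 5d d⁸ ion has a large crystal-field splitting; square planar leaves the high-energy d_{x²−y²} orbital empty and maximises CFSE. → square planar.

[Au(bipy)2]^3+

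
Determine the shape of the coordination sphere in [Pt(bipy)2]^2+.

square planar

2,2′-bipyridine is neutral; balancing the +2 overall charge requires Pt(II).
Pt sits in group 10, so the d-electron count is 10 − 2 = 8.
Counting donor atoms: 2×2,2′-bipyridine (bidentate) → 4 donors. Coordination number = 4.
A 5d d⁸ ion has a large crystal-field splitting; square planar leaves the high-energy d_{x²−y²} orbital empty and maximises CFSE.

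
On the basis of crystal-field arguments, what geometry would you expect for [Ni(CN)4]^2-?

Ligand charges: each cyanide is −1. With an overall charge of −2 the nickel centre must be in the +2 oxidation state.
Nickel is a group-10 element; Ni(II) is therefore d⁸.
Coordination number: 4.
Cyanide is a strong-field ligand (high in the spectrochemical series).
A 3d d⁸ ion with strong-field ligands gains enough CFSE to favour square planar over tetrahedral.

square planar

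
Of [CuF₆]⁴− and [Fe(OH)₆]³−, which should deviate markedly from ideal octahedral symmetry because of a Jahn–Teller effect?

[CuF₆]⁴−: Summing ligand charges against the −4 overall charge gives an oxidation state of +2 for copper. Copper is a group-11 element; Cu(II) is therefore d⁹. The t₂g⁶e_g³ configuration has an unevenly filled e_g set; the Jahn–Teller theorem predicts a tetragonal distortion (typically axial elongation) to lift the degeneracy.
[Fe(OH)₆]³−: Summing ligand charges against the −3 overall charge gives an oxidation state of +3 for iron. Group 8 minus oxidation state 3 gives a d⁵ configuration. Hydroxide is a weak-field ligand for a first-row metal, so the complex is high-spin. The d⁵ configuration leaves the e_g set evenly filled (or empty) — no strong Jahn–Teller driving force.

[CuF₆]⁴−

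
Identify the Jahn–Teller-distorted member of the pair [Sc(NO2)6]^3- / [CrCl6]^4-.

[Sc(NO2)6]^3-: Each nitro (N-bound nitrite) is −1; balancing the −3 overall charge requires Sc(III). Sc sits in group 3, so the d-electron count is 3 − 3 = 0. The d⁰ configuration leaves the e_g set evenly filled (or empty) — no strong Jahn–Teller driving force.
[CrCl6]^4-: Summing ligand charges against the −4 overall charge gives an oxidation state of +2 for chromium. Cr sits in group 6, so the d-electron count is 6 − 2 = 4. Chloride is a weak-field ligand for a first-row metal, so the complex is high-spin. The t₂g³e_g¹ (high-spin) configuration has an unevenly filled e_g set; the Jahn–Teller theorem predicts a tetragonal distortion (typically axial elongation) to lift the degeneracy.

[CrCl6]^4-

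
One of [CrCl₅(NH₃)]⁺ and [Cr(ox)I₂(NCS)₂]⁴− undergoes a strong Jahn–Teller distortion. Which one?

[Cr(ox)I₂(NCS)₂]⁴−

[CrCl₅(NH₃)]⁺: Ligand charges: each chloride is −1; ammonia is neutral. With an overall charge of +1 the chromium centre must be in the +6 oxidation state. Cr sits in group 6, so the d-electron count is 6 − 6 = 0. The d⁰ configuration leaves the e_g set evenly filled (or empty) — no strong Jahn–Teller driving force.
[Cr(ox)I₂(NCS)₂]⁴−: Summing ligand charges against the −4 overall charge gives an oxidation state of +2 for chromium. Cr sits in group 6, so the d-electron count is 6 − 2 = 4. Iodide, isothiocyanate, and oxalate are weak-field ligands for a first-row metal, so the complex is high-spin. The t₂g³e_g¹ (high-spin) configuration has an unevenly filled e_g set; the Jahn–Teller theorem predicts a tetragonal distortion (typically axial elongation) to lift the degeneracy.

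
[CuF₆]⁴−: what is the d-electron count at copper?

Each fluoride is −1; balancing the −4 overall charge requires Cu(II).
Copper is a group-11 element; Cu(II) is therefore d⁹.

d⁹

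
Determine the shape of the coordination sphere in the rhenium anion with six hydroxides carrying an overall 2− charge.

Each hydroxide is −1; balancing the −2 overall charge requires Re(IV).
Rhenium is a group-7 element; Re(IV) is therefore d³.
Coordination number: 6.
Six donors around a single metal centre give an octahedral coordination sphere.

octahedral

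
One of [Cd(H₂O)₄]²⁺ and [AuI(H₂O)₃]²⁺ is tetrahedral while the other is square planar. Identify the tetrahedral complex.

For [Cd(H₂O)₄]²⁺: Summing ligand charges against the +2 overall charge gives an oxidation state of +2 for cadmium. Group 12 minus oxidation state 2 gives a d¹⁰ configuration. A d¹⁰ ion has no crystal-field stabilisation preference between square planar and tetrahedral, so four ligands adopt the sterically favoured tetrahedral geometry. → tetrahedral.
For [AuI(H₂O)₃]²⁺: Summing ligand charges against the +2 overall charge gives an oxidation state of +3 for gold. Group 11 minus oxidation state 3 gives a d⁸ configuration. A 5d d⁸ ion has a large crystal-field splitting; square planar leaves the high-energy d_{x²−y²} orbital empty and maximises CFSE. → square planar.

[Cd(H₂O)₄]²⁺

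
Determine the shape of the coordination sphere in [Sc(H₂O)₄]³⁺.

Summing ligand charges against the +3 overall charge gives an oxidation state of +3 for scandium.
Sc sits in group 3, so the d-electron count is 3 − 3 = 0.
Coordination number: 4.
A d⁰ ion has no crystal-field stabilisation preference between square planar and tetrahedral, so four ligands adopt the sterically favoured tetrahedral geometry.

tetrahedral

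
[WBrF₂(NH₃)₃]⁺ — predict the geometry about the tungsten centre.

Ligand charges: each bromide is −1; each fluoride is −1; ammonia is neutral. With an overall charge of +1 the tungsten centre must be in the +4 oxidation state.
W sits in group 6, so the d-electron count is 6 − 4 = 2.
With 6 monodentate ligands the coordination number is 6.
Six donors around a single metal centre give an octahedral coordination sphere.

octahedral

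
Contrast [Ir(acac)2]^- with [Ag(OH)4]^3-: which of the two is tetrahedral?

[Ag(OH)4]^3-

For [Ir(acac)2]^-: Summing ligand charges against the −1 overall charge gives an oxidation state of +1 for iridium. Ir sits in group 9, so the d-electron count is 9 − 1 = 8. A 5d d⁸ ion has a large crystal-field splitting; square planar leaves the high-energy d_{x²−y²} orbital empty and maximises CFSE. → square planar.
For [Ag(OH)4]^3-: Each hydroxide is −1; balancing the −3 overall charge requires Ag(I). Group 11 minus oxidation state 1 gives a d¹⁰ configuration. A d¹⁰ ion has no crystal-field stabilisation preference between square planar and tetrahedral, so four ligands adopt the sterically favoured tetrahedral geometry. → tetrahedral.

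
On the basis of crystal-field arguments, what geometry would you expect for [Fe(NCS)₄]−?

Summing ligand charges against the −1 overall charge gives an oxidation state of +3 for iron.
Group 8 minus oxidation state 3 gives a d⁵ configuration.
With 4 monodentate ligands the coordination number is 4.
Isothiocyanate is a weak-field ligand.
A high-spin d⁵ ion has zero CFSE in either geometry, so four ligands adopt the sterically favoured tetrahedral geometry.

tetrahedral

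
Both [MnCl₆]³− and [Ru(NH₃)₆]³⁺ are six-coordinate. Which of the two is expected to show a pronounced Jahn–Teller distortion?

[MnCl₆]³−

[MnCl₆]³−: Ligand charges: each chloride is −1. With an overall charge of −3 the manganese centre must be in the +3 oxidation state. Manganese is a group-7 element; Mn(III) is therefore d⁴. Chloride is a weak-field ligand for a first-row metal, so the complex is high-spin. The t₂g³e_g¹ (high-spin) configuration has an unevenly filled e_g set; the Jahn–Teller theorem predicts a tetragonal distortion (typically axial elongation) to lift the degeneracy.
[Ru(NH₃)₆]³⁺: Summing ligand charges against the +3 overall charge gives an oxidation state of +3 for ruthenium. Group 8 minus oxidation state 3 gives a d⁵ configuration. A 4d ion has a large Δₒ and is invariably low-spin. The d⁵ configuration leaves the e_g set evenly filled (or empty) — no strong Jahn–Teller driving force.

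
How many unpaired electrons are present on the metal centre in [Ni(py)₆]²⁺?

Pyridine is neutral; balancing the +2 overall charge requires Ni(II).
Ni sits in group 10, so the d-electron count is 10 − 2 = 8.
In an octahedral field the d⁸ configuration is t₂g⁶e_g² (only one arrangement possible), giving 2 unpaired electrons.

2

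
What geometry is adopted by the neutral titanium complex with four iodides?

Summing ligand charges against the 0 overall charge gives an oxidation state of +4 for titanium.
Titanium is a group-4 element; Ti(IV) is therefore d⁰.
Coordination number: 4.
A d⁰ ion has no crystal-field stabilisation preference between square planar and tetrahedral, so four ligands adopt the sterically favoured tetrahedral geometry.

tetrahedral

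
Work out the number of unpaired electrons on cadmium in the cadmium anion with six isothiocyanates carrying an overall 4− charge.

0 unpaired electrons

Ligand charges: each isothiocyanate is −1. With an overall charge of −4 the cadmium centre must be in the +2 oxidation state.
Cd sits in group 12, so the d-electron count is 12 − 2 = 10.
In an octahedral field the d¹⁰ configuration is t₂g⁶e_g⁴, giving 0 unpaired electrons.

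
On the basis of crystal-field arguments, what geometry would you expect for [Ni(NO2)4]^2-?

square planar

Each nitro (N-bound nitrite) is −1; balancing the −2 overall charge requires Ni(II).
Group 10 minus oxidation state 2 gives a d⁸ configuration.
Coordination number: 4.
Nitro (N-bound nitrite) is a strong-field ligand (high in the spectrochemical series).
A 3d d⁸ ion with strong-field ligands gains enough CFSE to favour square planar over tetrahedral.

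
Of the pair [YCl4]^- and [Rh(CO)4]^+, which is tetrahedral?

For [YCl4]^-: Each chloride is −1; balancing the −1 overall charge requires Y(III). Yttrium is a group-3 element; Y(III) is therefore d⁰. A d⁰ ion has no crystal-field stabilisation preference between square planar and tetrahedral, so four ligands adopt the sterically favoured tetrahedral geometry. → tetrahedral.
For [Rh(CO)4]^+: Ligand charges: carbonyl is neutral. With an overall charge of +1 the rhodium centre must be in the +1 oxidation state. Rh sits in group 9, so the d-electron count is 9 − 1 = 8. A 4d d⁸ ion has a large crystal-field splitting; square planar leaves the high-energy d_{x²−y²} orbital empty and maximises CFSE. → square planar.

[YCl4]^-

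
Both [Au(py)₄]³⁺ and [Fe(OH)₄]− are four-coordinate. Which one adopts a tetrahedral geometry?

For [Au(py)₄]³⁺: Ligand charges: pyridine is neutral. With an overall charge of +3 the gold centre must be in the +3 oxidation state. Au sits in group 11, so the d-electron count is 11 − 3 = 8. A 5d d⁸ ion has a large crystal-field splitting; square planar leaves the high-energy d_{x²−y²} orbital empty and maximises CFSE. → square planar.
For [Fe(OH)₄]−: Ligand charges: each hydroxide is −1. With an overall charge of −1 the iron centre must be in the +3 oxidation state. Iron is a group-8 element; Fe(III) is therefore d⁵. A high-spin d⁵ ion has zero CFSE in either geometry, so four ligands adopt the sterically favoured tetrahedral geometry. → tetrahedral.

[Fe(OH)₄]−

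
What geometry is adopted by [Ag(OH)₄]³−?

tetrahedral

Each hydroxide is −1; balancing the −3 overall charge requires Ag(I).
Silver is a group-11 element; Ag(I) is therefore d¹⁰.
With 4 monodentate ligands the coordination number is 4.
A d¹⁰ ion has no crystal-field stabilisation preference between square planar and tetrahedral, so four ligands adopt the sterically favoured tetrahedral geometry.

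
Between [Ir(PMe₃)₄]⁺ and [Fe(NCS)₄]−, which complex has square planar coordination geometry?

For [Ir(PMe₃)₄]⁺: Trimethylphosphine is neutral; balancing the +1 overall charge requires Ir(I). Group 9 minus oxidation state 1 gives a d⁸ configuration. A 5d d⁸ ion has a large crystal-field splitting; square planar leaves the high-energy d_{x²−y²} orbital empty and maximises CFSE. → square planar.
For [Fe(NCS)₄]−: Each isothiocyanate is −1; balancing the −1 overall charge requires Fe(III). Group 8 minus oxidation state 3 gives a d⁵ configuration. A high-spin d⁵ ion has zero CFSE in either geometry, so four ligands adopt the sterically favoured tetrahedral geometry. → tetrahedral.

[Ir(PMe₃)₄]⁺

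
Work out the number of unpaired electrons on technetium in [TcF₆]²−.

Ligand charges: each fluoride is −1. With an overall charge of −2 the technetium centre must be in the +4 oxidation state.
Tc sits in group 7, so the d-electron count is 7 − 4 = 3.
In an octahedral field the d³ configuration is t₂g³e_g⁰ (only one arrangement possible), giving 3 unpaired electrons.

3 unpaired electrons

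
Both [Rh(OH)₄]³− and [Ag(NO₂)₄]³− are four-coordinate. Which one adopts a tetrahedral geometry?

For [Rh(OH)₄]³−: Summing ligand charges against the −3 overall charge gives an oxidation state of +1 for rhodium. Rh sits in group 9, so the d-electron count is 9 − 1 = 8. A 4d d⁸ ion has a large crystal-field splitting; square planar leaves the high-energy d_{x²−y²} orbital empty and maximises CFSE. → square planar.
For [Ag(NO₂)₄]³−: Summing ligand charges against the −3 overall charge gives an oxidation state of +1 for silver. Ag sits in group 11, so the d-electron count is 11 − 1 = 10. A d¹⁰ ion has no crystal-field stabilisation preference between square planar and tetrahedral, so four ligands adopt the sterically favoured tetrahedral geometry. → tetrahedral.

[Ag(NO₂)₄]³−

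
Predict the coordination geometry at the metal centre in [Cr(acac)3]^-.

octahedral

Summing ligand charges against the −1 overall charge gives an oxidation state of +2 for chromium.
Chromium is a group-6 element; Cr(II) is therefore d⁴.
Counting donor atoms: 3×acetylacetonate (bidentate) → 6 donors. Coordination number = 6.
Six donors around a single metal centre give an octahedral coordination sphere.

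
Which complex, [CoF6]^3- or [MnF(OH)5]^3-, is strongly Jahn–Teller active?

[CoF6]^3-: Ligand charges: each fluoride is −1. With an overall charge of −3 the cobalt centre must be in the +3 oxidation state. Co sits in group 9, so the d-electron count is 9 − 3 = 6. Fluoride is the one ligand weak enough to leave Co(III) high-spin — [CoF₆]³⁻ is the classic exception. The d⁶ configuration leaves the e_g set evenly filled (or empty) — no strong Jahn–Teller driving force.
[MnF(OH)5]^3-: Each fluoride is −1; each hydroxide is −1; balancing the −3 overall charge requires Mn(III). Manganese is a group-7 element; Mn(III) is therefore d⁴. Fluoride and hydroxide are weak-field ligands for a first-row metal, so the complex is high-spin. The t₂g³e_g¹ (high-spin) configuration has an unevenly filled e_g set; the Jahn–Teller theorem predicts a tetragonal distortion (typically axial elongation) to lift the degeneracy.

[MnF(OH)5]^3-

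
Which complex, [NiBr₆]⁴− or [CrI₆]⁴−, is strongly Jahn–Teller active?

[CrI₆]⁴−

[NiBr₆]⁴−: Ligand charges: each bromide is −1. With an overall charge of −4 the nickel centre must be in the +2 oxidation state. Nickel is a group-10 element; Ni(II) is therefore d⁸. The d⁸ configuration leaves the e_g set evenly filled (or empty) — no strong Jahn–Teller driving force.
[CrI₆]⁴−: Each iodide is −1; balancing the −4 overall charge requires Cr(II). Group 6 minus oxidation state 2 gives a d⁴ configuration. Iodide is a weak-field ligand for a first-row metal, so the complex is high-spin. The t₂g³e_g¹ (high-spin) configuration has an unevenly filled e_g set; the Jahn–Teller theorem predicts a tetragonal distortion (typically axial elongation) to lift the degeneracy.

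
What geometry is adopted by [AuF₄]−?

Ligand charges: each fluoride is −1. With an overall charge of −1 the gold centre must be in the +3 oxidation state.
Au sits in group 11, so the d-electron count is 11 − 3 = 8.
With 4 monodentate ligands the coordination number is 4.
A 5d d⁸ ion has a large crystal-field splitting; square planar leaves the high-energy d_{x²−y²} orbital empty and maximises CFSE.

square planar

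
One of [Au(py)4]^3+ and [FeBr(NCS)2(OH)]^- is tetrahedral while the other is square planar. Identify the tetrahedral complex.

[FeBr(NCS)2(OH)]^-

For [Au(py)4]^3+: Ligand charges: pyridine is neutral. With an overall charge of +3 the gold centre must be in the +3 oxidation state. Au sits in group 11, so the d-electron count is 11 − 3 = 8. A 5d d⁸ ion has a large crystal-field splitting; square planar leaves the high-energy d_{x²−y²} orbital empty and maximises CFSE. → square planar.
For [FeBr(NCS)2(OH)]^-: Ligand charges: each bromide is −1; each isothiocyanate is −1; each hydroxide is −1. With an overall charge of −1 the iron centre must be in the +3 oxidation state. Group 8 minus oxidation state 3 gives a d⁵ configuration. A high-spin d⁵ ion has zero CFSE in either geometry, so four ligands adopt the sterically favoured tetrahedral geometry. → tetrahedral.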